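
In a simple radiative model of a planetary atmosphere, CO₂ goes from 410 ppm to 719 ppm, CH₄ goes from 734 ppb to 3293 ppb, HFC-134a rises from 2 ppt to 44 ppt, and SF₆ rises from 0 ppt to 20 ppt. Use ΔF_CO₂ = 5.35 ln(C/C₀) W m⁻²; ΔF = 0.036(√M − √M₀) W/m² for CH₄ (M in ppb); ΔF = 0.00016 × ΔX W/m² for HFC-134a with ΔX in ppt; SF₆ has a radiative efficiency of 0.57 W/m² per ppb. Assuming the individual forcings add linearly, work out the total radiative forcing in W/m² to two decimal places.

CO₂: 5.35 × ln(719/410) = 5.35 × ln(1.75366) = 5.35 × 0.56171 = 3.0051 W/m².
CH₄: 0.036 × (√3293 − √734) = 0.036 × (57.3847 − 27.0924) = 0.036 × 30.2923 = 1.0905 W/m².
HFC-134a: ΔF = 0.00016 × (44 − 2) = 0.00016 × 42 = 0.0067 W/m².
SF₆: Δ = 20 − 0 = 20 ppt = 0.020 ppb; ΔF = 0.57 × 0.020 = 0.0114 W/m².
Total ΔF = 3.0051 + 1.0905 + 0.0067 + 0.0114 = 4.1137 W/m².

ΔF = 4.11 W/m²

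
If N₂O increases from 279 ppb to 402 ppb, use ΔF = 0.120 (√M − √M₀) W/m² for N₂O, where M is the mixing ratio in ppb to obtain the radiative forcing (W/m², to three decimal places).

ΔF = 0.402 W/m²

N₂O: 0.120 × (√402 − √279) = 0.120 × (20.0499 − 16.7033) = 0.120 × 3.3466 = 0.4016 W/m².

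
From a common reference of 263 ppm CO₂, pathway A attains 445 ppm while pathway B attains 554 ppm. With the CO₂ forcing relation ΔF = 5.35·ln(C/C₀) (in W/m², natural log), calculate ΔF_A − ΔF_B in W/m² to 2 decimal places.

ΔF_A = 5.35 ln(445/263) = 5.35 × 0.52592 = 2.8137 W/m².
ΔF_B = 5.35 ln(554/263) = 5.35 × 0.74501 = 3.9858 W/m².
Difference: 2.8137 − 3.9858 = -1.1721 W/m².
(Equivalently, ΔF_A − ΔF_B = 5.35 ln(445/554) = 5.35 × -0.21909 = -1.1721 W/m².)

ΔF_A − ΔF_B = -1.17 W/m²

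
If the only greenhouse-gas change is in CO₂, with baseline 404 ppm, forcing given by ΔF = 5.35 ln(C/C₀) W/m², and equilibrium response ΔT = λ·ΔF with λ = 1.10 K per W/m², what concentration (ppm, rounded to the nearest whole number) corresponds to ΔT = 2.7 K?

Required forcing: ΔF = ΔT/λ = 2.7/1.10 = 2.4545 W/m².
Then ln(C/404) = ΔF/5.35 = 2.4545/5.35 = 0.45879.
So C = 404 × e^0.45879 = 404 × 1.58216 = 639.19 ppm.

C ≈ 639 ppm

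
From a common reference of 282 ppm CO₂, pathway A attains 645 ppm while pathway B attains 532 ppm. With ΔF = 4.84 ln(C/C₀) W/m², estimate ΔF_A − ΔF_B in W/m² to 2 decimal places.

ΔF_A − ΔF_B = 0.93 W/m²

ΔF_A = 4.84 ln(645/282) = 4.84 × 0.82734 = 4.0043 W/m².
ΔF_B = 4.84 ln(532/282) = 4.84 × 0.63474 = 3.0721 W/m².
Difference: 4.0043 − 3.0721 = 0.9322 W/m².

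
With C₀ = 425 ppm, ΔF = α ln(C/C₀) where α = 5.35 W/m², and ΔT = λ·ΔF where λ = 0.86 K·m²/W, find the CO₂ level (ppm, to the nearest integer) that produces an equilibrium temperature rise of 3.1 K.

Required forcing: ΔF = ΔT/λ = 3.1/0.86 = 3.6047 W/m².
Then ln(C/425) = ΔF/5.35 = 3.6047/5.35 = 0.67378.
So C = 425 × e^0.67378 = 425 × 1.96164 = 833.70 ppm.

C ≈ 834 ppm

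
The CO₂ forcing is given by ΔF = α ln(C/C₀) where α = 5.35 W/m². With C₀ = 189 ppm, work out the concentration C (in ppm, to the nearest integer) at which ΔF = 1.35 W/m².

Set 5.35 ln(C/189) = 1.35, so ln(C/189) = 1.35/5.35 = 0.25234.
Then C/189 = e^0.25234 = 1.28703, giving C = 189 × 1.28703 = 243.25 ppm.

C ≈ 243 ppm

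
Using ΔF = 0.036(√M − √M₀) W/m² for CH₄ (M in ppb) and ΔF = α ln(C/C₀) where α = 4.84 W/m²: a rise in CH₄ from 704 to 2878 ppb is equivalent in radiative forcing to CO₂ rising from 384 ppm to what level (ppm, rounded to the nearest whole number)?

CH₄ forcing: 0.036 × (√2878 − √704) = 0.036 × (53.6470 − 26.5330) = 0.036 × 27.1140 = 0.97610 W/m².
Set 4.84 ln(C/384) = 0.97610: ln(C/384) = 0.97610/4.84 = 0.20167, so C = 384 × e^0.20167 = 384 × 1.22344 = 469.80 ppm.

C ≈ 470 ppm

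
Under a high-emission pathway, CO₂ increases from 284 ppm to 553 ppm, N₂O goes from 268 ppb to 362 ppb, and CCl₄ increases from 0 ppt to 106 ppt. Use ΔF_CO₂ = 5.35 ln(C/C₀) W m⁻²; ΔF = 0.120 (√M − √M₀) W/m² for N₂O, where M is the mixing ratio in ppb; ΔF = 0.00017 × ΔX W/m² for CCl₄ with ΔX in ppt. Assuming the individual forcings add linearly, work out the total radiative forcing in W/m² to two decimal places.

ΔF = 3.90 W/m²

CO₂: 5.35 × ln(553/284) = 5.35 × ln(1.94718) = 5.35 × 0.66638 = 3.5651 W/m².
N₂O: 0.120 × (√362 − √268) = 0.120 × (19.0263 − 16.3707) = 0.120 × 2.6556 = 0.3187 W/m².
CCl₄: ΔF = 0.00017 × (106 − 0) = 0.00017 × 106 = 0.0180 W/m².
Total ΔF = 3.5651 + 0.3187 + 0.0180 = 3.9018 W/m².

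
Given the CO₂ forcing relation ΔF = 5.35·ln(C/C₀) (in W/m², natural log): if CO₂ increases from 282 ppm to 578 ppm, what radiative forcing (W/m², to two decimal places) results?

ΔF = 3.84 W/m²

CO₂ absorption bands are partially saturated, so forcing scales with the logarithm of the concentration ratio.
CO₂: 5.35 × ln(578/282) = 5.35 × ln(2.04965) = 5.35 × 0.71767 = 3.8395 W/m².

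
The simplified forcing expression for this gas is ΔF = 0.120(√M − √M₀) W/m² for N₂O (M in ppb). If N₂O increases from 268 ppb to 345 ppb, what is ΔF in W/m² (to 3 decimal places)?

N₂O: 0.120 × (√345 − √268) = 0.120 × (18.5742 − 16.3707) = 0.120 × 2.2035 = 0.2644 W/m².

ΔF = 0.264 W/m²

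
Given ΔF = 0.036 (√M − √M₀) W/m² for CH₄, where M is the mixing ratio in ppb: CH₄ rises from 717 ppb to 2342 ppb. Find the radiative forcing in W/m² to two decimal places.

CH₄: 0.036 × (√2342 − √717) = 0.036 × (48.3942 − 26.7769) = 0.036 × 21.6173 = 0.7782 W/m².

ΔF = 0.78 W/m²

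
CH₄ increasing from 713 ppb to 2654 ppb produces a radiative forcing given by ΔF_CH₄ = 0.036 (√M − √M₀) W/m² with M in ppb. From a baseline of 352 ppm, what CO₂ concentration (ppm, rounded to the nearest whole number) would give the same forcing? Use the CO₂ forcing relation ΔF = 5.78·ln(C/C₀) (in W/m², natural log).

C ≈ 411 ppm

CH₄ forcing: 0.036 × (√2654 − √713) = 0.036 × (51.5170 − 26.7021) = 0.036 × 24.8149 = 0.89334 W/m².
Set 5.78 ln(C/352) = 0.89334: ln(C/352) = 0.89334/5.78 = 0.15456, so C = 352 × e^0.15456 = 352 × 1.16714 = 410.83 ppm.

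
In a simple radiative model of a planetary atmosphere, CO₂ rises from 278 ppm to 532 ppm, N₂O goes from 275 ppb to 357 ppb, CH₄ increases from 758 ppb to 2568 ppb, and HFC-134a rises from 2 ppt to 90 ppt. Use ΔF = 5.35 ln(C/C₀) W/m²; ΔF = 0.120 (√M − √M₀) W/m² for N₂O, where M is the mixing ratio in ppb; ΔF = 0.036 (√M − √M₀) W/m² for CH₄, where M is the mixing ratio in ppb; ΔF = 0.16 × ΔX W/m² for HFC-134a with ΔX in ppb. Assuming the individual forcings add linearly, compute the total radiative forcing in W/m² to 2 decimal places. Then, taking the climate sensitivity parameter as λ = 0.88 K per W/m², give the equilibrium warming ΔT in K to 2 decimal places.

ΔF = 4.60 W/m²; ΔT = 4.05 K

CO₂: 5.35 × ln(532/278) = 5.35 × ln(1.91367) = 5.35 × 0.64902 = 3.4723 W/m².
N₂O: 0.120 × (√357 − √275) = 0.120 × (18.8944 − 16.5831) = 0.120 × 2.3113 = 0.2774 W/m².
CH₄: 0.036 × (√2568 − √758) = 0.036 × (50.6754 − 27.5318) = 0.036 × 23.1436 = 0.8332 W/m².
HFC-134a: Δ = 90 − 2 = 88 ppt = 0.088 ppb; ΔF = 0.16 × 0.088 = 0.0141 W/m².
Total ΔF = 3.4723 + 0.2774 + 0.8332 + 0.0141 = 4.5970 W/m².
ΔT = λ ΔF = 0.88 × 4.60 = 4.0480 K.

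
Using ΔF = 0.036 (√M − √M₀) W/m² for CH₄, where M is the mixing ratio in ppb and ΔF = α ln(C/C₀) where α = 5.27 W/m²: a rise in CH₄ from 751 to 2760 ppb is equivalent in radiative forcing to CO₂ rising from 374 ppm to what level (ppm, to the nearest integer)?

CH₄ forcing: 0.036 × (√2760 − √751) = 0.036 × (52.5357 − 27.4044) = 0.036 × 25.1313 = 0.90473 W/m².
Set 5.27 ln(C/374) = 0.90473: ln(C/374) = 0.90473/5.27 = 0.17168, so C = 374 × e^0.17168 = 374 × 1.18730 = 444.05 ppm.

C ≈ 444 ppm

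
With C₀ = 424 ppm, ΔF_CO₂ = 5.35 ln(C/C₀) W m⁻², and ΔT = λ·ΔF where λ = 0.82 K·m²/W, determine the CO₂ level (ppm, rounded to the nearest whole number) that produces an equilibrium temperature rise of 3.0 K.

C ≈ 840 ppm

Required forcing: ΔF = ΔT/λ = 3.0/0.82 = 3.6585 W/m².
Then ln(C/424) = ΔF/5.35 = 3.6585/5.35 = 0.68383.
So C = 424 × e^0.68383 = 424 × 1.98145 = 840.13 ppm.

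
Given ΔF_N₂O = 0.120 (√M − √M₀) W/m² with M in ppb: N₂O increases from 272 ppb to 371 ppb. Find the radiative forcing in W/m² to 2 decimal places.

N₂O: 0.120 × (√371 − √272) = 0.120 × (19.2614 − 16.4924) = 0.120 × 2.7690 = 0.3323 W/m².

ΔF = 0.33 W/m²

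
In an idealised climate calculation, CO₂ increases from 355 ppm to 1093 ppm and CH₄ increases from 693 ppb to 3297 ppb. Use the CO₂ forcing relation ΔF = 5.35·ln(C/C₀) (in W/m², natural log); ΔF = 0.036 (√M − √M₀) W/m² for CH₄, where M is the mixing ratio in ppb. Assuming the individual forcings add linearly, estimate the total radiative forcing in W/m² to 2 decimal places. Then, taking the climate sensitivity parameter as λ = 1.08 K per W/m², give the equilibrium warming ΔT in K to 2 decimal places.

CO₂: 5.35 × ln(1093/355) = 5.35 × ln(3.07887) = 5.35 × 1.12456 = 6.0164 W/m².
CH₄: 0.036 × (√3297 − √693) = 0.036 × (57.4195 − 26.3249) = 0.036 × 31.0946 = 1.1194 W/m².
Total ΔF = 6.0164 + 1.1194 = 7.1358 W/m².
ΔT = λ ΔF = 1.08 × 7.14 = 7.7112 K.

ΔF = 7.14 W/m²; ΔT = 7.71 K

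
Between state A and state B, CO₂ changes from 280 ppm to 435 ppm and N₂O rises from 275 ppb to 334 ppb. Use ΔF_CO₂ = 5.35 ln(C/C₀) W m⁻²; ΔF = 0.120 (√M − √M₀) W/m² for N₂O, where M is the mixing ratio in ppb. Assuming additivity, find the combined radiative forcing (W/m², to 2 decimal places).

ΔF = 2.56 W/m²

CO₂: 5.35 × ln(435/280) = 5.35 × ln(1.55357) = 5.35 × 0.44056 = 2.3570 W/m².
N₂O: 0.120 × (√334 − √275) = 0.120 × (18.2757 − 16.5831) = 0.120 × 1.6926 = 0.2031 W/m².
Total ΔF = 2.3570 + 0.2031 = 2.5601 W/m².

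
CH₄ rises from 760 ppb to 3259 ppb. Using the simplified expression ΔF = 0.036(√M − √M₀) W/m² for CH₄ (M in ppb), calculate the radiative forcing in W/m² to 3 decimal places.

CH₄: 0.036 × (√3259 − √760) = 0.036 × (57.0877 − 27.5681) = 0.036 × 29.5196 = 1.0627 W/m².

ΔF = 1.063 W/m²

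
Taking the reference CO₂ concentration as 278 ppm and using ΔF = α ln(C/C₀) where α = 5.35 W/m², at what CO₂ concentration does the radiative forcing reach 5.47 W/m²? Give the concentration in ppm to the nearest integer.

Set 5.35 ln(C/278) = 5.47, so ln(C/278) = 5.47/5.35 = 1.02243.
Then C/278 = e^1.02243 = 2.77994, giving C = 278 × 2.77994 = 772.82 ppm.

C ≈ 773 ppm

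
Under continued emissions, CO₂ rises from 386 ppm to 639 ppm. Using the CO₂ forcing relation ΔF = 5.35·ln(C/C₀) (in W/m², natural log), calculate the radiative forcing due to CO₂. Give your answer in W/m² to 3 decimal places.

ΔF = 2.697 W/m²

CO₂ absorption bands are partially saturated, so forcing scales with the logarithm of the concentration ratio.
CO₂: 5.35 × ln(639/386) = 5.35 × ln(1.65544) = 5.35 × 0.50407 = 2.6968 W/m².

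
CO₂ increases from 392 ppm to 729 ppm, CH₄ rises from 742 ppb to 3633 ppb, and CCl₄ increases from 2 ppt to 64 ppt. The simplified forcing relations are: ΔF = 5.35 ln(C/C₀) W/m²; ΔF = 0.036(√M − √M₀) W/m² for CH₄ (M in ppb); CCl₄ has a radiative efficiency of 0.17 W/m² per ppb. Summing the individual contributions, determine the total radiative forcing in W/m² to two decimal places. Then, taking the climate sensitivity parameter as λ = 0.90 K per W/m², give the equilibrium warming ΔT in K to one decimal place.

ΔF = 4.52 W/m²; ΔT = 4.1 K

CO₂: 5.35 × ln(729/392) = 5.35 × ln(1.85969) = 5.35 × 0.62041 = 3.3192 W/m².
CH₄: 0.036 × (√3633 − √742) = 0.036 × (60.2744 − 27.2397) = 0.036 × 33.0347 = 1.1892 W/m².
CCl₄: Δ = 64 − 2 = 62 ppt = 0.062 ppb; ΔF = 0.17 × 0.062 = 0.0105 W/m².
Total ΔF = 3.3192 + 1.1892 + 0.0105 = 4.5189 W/m².
ΔT = λ ΔF = 0.90 × 4.52 = 4.0680 K.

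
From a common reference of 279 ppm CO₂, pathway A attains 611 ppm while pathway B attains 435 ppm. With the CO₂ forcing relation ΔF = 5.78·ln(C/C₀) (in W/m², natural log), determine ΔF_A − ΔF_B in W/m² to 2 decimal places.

ΔF_A = 5.78 ln(611/279) = 5.78 × 0.78389 = 4.5309 W/m².
ΔF_B = 5.78 ln(435/279) = 5.78 × 0.44413 = 2.5671 W/m².
Difference: 4.5309 − 2.5671 = 1.9638 W/m².
(Equivalently, ΔF_A − ΔF_B = 5.78 ln(611/435) = 5.78 × 0.33975 = 1.9638 W/m².)

ΔF_A − ΔF_B = 1.96 W/m²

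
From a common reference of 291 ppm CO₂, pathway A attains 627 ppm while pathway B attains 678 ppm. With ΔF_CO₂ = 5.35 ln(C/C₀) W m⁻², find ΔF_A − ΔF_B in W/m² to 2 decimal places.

ΔF_A = 5.35 ln(627/291) = 5.35 × 0.76762 = 4.1068 W/m².
ΔF_B = 5.35 ln(678/291) = 5.35 × 0.84582 = 4.5251 W/m².
Difference: 4.1068 − 4.5251 = -0.4183 W/m².

ΔF_A − ΔF_B = -0.42 W/m²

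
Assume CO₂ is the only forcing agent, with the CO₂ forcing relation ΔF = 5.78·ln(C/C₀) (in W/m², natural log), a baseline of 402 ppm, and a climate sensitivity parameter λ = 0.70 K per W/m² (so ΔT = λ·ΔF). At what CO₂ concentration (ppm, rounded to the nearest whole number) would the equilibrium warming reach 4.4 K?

C ≈ 1193 ppm

Required forcing: ΔF = ΔT/λ = 4.4/0.70 = 6.2857 W/m².
Then ln(C/402) = ΔF/5.78 = 6.2857/5.78 = 1.08749.
So C = 402 × e^1.08749 = 402 × 2.96682 = 1192.66 ppm.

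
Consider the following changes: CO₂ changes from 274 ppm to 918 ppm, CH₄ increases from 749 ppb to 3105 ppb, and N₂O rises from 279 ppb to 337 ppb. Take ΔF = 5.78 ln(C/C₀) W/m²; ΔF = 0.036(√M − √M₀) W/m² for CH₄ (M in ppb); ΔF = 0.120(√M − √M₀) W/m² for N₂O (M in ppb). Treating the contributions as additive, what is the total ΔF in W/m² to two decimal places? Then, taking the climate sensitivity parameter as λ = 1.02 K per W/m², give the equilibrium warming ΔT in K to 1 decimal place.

CO₂: 5.78 × ln(918/274) = 5.78 × ln(3.35036) = 5.78 × 1.20907 = 6.9884 W/m².
CH₄: 0.036 × (√3105 − √749) = 0.036 × (55.7225 − 27.3679) = 0.036 × 28.3546 = 1.0208 W/m².
N₂O: 0.120 × (√337 − √279) = 0.120 × (18.3576 − 16.7033) = 0.120 × 1.6543 = 0.1985 W/m².
Total ΔF = 6.9884 + 1.0208 + 0.1985 = 8.2077 W/m².
ΔT = λ ΔF = 1.02 × 8.21 = 8.3742 K.

ΔF = 8.21 W/m²; ΔT = 8.4 K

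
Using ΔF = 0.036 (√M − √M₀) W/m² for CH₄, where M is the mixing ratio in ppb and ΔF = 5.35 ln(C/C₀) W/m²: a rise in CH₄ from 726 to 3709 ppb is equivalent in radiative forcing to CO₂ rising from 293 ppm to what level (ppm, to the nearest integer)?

CH₄ forcing: 0.036 × (√3709 − √726) = 0.036 × (60.9016 − 26.9444) = 0.036 × 33.9572 = 1.22246 W/m².
Set 5.35 ln(C/293) = 1.22246: ln(C/293) = 1.22246/5.35 = 0.22850, so C = 293 × e^0.22850 = 293 × 1.25671 = 368.22 ppm.

C ≈ 368 ppm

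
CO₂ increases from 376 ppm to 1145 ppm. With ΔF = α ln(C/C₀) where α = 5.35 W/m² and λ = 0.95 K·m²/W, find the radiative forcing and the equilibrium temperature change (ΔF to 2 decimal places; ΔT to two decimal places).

ΔF = 5.96 W/m²; ΔT = 5.66 K

CO₂: 5.35 × ln(1145/376) = 5.35 × ln(3.04521) = 5.35 × 1.11357 = 5.9576 W/m².
ΔT = λ ΔF = 0.95 × 5.96 = 5.6620 K.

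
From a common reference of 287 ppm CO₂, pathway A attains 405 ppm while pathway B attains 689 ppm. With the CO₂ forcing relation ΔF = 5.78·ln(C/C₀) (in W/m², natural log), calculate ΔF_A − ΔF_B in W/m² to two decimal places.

ΔF_A − ΔF_B = -3.07 W/m²

ΔF_A = 5.78 ln(405/287) = 5.78 × 0.34440 = 1.9906 W/m².
ΔF_B = 5.78 ln(689/287) = 5.78 × 0.87576 = 5.0619 W/m².
Difference: 1.9906 − 5.0619 = -3.0713 W/m².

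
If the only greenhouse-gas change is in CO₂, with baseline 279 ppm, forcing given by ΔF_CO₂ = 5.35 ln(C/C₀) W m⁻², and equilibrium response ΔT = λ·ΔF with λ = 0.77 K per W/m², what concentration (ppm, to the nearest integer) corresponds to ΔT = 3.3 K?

C ≈ 622 ppm

Required forcing: ΔF = ΔT/λ = 3.3/0.77 = 4.2857 W/m².
Then ln(C/279) = ΔF/5.35 = 4.2857/5.35 = 0.80107.
So C = 279 × e^0.80107 = 279 × 2.22792 = 621.59 ppm.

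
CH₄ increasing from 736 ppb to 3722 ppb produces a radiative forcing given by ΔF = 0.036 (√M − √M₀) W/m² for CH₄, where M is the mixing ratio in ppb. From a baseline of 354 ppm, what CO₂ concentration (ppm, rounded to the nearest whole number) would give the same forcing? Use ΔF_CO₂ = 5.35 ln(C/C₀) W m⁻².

CH₄ forcing: 0.036 × (√3722 − √736) = 0.036 × (61.0082 − 27.1293) = 0.036 × 33.8789 = 1.21964 W/m².
Set 5.35 ln(C/354) = 1.21964: ln(C/354) = 1.21964/5.35 = 0.22797, so C = 354 × e^0.22797 = 354 × 1.25605 = 444.64 ppm.

C ≈ 445 ppm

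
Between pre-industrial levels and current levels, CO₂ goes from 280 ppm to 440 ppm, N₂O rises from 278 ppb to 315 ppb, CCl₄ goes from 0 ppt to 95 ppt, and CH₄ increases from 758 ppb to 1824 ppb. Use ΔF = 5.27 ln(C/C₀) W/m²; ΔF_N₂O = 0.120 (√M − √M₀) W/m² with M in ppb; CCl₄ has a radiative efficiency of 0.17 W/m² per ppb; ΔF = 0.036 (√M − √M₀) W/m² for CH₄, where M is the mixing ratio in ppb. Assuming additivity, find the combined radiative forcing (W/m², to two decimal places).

CO₂: 5.27 × ln(440/280) = 5.27 × ln(1.57143) = 5.27 × 0.45199 = 2.3820 W/m².
N₂O: 0.120 × (√315 − √278) = 0.120 × (17.7482 − 16.6733) = 0.120 × 1.0749 = 0.1290 W/m².
CCl₄: Δ = 95 − 0 = 95 ppt = 0.095 ppb; ΔF = 0.17 × 0.095 = 0.0162 W/m².
CH₄: 0.036 × (√1824 − √758) = 0.036 × (42.7083 − 27.5318) = 0.036 × 15.1765 = 0.5464 W/m².
Total ΔF = 2.3820 + 0.1290 + 0.0162 + 0.5464 = 3.0736 W/m².

ΔF = 3.07 W/m²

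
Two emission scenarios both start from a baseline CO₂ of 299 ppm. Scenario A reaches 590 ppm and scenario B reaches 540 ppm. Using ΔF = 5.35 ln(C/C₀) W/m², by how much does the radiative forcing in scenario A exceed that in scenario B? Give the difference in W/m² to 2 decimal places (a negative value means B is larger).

ΔF_A − ΔF_B = 0.47 W/m²

ΔF_A = 5.35 ln(590/299) = 5.35 × 0.67968 = 3.6363 W/m².
ΔF_B = 5.35 ln(540/299) = 5.35 × 0.59113 = 3.1625 W/m².
Difference: 3.6363 − 3.1625 = 0.4738 W/m².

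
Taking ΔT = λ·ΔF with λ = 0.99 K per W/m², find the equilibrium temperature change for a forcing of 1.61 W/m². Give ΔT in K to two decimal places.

ΔT = λ ΔF = 0.99 × 1.61 = 1.5939 K.

ΔT = 1.59 K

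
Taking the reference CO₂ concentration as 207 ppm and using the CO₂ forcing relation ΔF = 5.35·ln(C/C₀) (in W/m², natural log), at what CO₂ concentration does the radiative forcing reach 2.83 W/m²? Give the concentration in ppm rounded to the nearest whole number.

Set 5.35 ln(C/207) = 2.83, so ln(C/207) = 2.83/5.35 = 0.52897.
Then C/207 = e^0.52897 = 1.69718, giving C = 207 × 1.69718 = 351.32 ppm.

C ≈ 351 ppm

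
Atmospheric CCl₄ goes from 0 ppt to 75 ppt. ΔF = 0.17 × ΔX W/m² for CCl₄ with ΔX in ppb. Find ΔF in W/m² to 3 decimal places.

CCl₄: Δ = 75 − 0 = 75 ppt = 0.075 ppb; ΔF = 0.17 × 0.075 = 0.0128 W/m².

ΔF = 0.013 W/m²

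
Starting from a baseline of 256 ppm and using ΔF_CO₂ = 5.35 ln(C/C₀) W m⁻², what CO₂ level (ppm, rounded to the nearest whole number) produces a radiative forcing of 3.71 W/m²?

Set 5.35 ln(C/256) = 3.71, so ln(C/256) = 3.71/5.35 = 0.69346.
Then C/256 = e^0.69346 = 2.00063, giving C = 256 × 2.00063 = 512.16 ppm.

C ≈ 512 ppm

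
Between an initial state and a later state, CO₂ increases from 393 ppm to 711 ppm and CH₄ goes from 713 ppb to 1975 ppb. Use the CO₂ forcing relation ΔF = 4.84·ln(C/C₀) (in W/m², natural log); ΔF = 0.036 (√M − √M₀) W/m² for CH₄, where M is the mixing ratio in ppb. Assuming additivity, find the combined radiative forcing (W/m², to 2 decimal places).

ΔF = 3.51 W/m²

CO₂: 4.84 × ln(711/393) = 4.84 × ln(1.80916) = 4.84 × 0.59286 = 2.8694 W/m².
CH₄: 0.036 × (√1975 − √713) = 0.036 × (44.4410 − 26.7021) = 0.036 × 17.7389 = 0.6386 W/m².
Total ΔF = 2.8694 + 0.6386 = 3.5080 W/m².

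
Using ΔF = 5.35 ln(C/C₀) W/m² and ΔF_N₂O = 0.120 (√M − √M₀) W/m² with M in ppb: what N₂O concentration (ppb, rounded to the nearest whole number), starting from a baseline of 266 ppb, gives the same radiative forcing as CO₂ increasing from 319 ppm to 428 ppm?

CO₂ forcing: 5.35 × ln(428/319) = 5.35 × 0.293932 = 1.57254 W/m².
Set 0.120(√M − √266) = 1.57254: √M = 1.57254/0.120 + √266 = 13.1045 + 16.3095 = 29.4140.
M = (29.4140)² = 865.18 ppb.

M ≈ 865 ppb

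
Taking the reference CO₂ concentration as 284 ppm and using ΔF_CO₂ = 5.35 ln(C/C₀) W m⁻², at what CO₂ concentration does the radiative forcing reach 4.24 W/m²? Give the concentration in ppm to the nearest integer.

Set 5.35 ln(C/284) = 4.24, so ln(C/284) = 4.24/5.35 = 0.79252.
Then C/284 = e^0.79252 = 2.20896, giving C = 284 × 2.20896 = 627.34 ppm.

C ≈ 627 ppm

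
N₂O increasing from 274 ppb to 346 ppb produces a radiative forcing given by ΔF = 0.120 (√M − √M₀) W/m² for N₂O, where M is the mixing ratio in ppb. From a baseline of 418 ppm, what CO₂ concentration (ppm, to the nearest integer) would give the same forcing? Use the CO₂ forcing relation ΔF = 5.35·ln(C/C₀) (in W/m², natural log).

C ≈ 438 ppm

N₂O forcing: 0.120 × (√346 − √274) = 0.120 × (18.6011 − 16.5529) = 0.120 × 2.0482 = 0.24578 W/m².
Set 5.35 ln(C/418) = 0.24578: ln(C/418) = 0.24578/5.35 = 0.04594, so C = 418 × e^0.04594 = 418 × 1.04701 = 437.65 ppm.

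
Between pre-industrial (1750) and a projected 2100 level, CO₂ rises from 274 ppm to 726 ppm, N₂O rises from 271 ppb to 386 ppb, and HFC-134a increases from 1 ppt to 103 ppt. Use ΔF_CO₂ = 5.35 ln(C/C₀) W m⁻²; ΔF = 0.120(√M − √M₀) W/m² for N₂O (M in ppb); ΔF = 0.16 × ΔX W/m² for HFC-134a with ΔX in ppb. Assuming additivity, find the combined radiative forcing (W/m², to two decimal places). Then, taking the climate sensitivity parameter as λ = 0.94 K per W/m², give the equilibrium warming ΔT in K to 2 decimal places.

ΔF = 5.61 W/m²; ΔT = 5.27 K

CO₂: 5.35 × ln(726/274) = 5.35 × ln(2.64964) = 5.35 × 0.97442 = 5.2131 W/m².
N₂O: 0.120 × (√386 − √271) = 0.120 × (19.6469 − 16.4621) = 0.120 × 3.1848 = 0.3822 W/m².
HFC-134a: Δ = 103 − 1 = 102 ppt = 0.102 ppb; ΔF = 0.16 × 0.102 = 0.0163 W/m².
Total ΔF = 5.2131 + 0.3822 + 0.0163 = 5.6116 W/m².
ΔT = λ ΔF = 0.94 × 5.61 = 5.2734 K.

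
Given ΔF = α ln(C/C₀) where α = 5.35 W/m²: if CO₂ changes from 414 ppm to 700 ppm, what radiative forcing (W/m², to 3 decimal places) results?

CO₂: 5.35 × ln(700/414) = 5.35 × ln(1.69082) = 5.35 × 0.52521 = 2.8099 W/m².

ΔF = 2.810 W/m²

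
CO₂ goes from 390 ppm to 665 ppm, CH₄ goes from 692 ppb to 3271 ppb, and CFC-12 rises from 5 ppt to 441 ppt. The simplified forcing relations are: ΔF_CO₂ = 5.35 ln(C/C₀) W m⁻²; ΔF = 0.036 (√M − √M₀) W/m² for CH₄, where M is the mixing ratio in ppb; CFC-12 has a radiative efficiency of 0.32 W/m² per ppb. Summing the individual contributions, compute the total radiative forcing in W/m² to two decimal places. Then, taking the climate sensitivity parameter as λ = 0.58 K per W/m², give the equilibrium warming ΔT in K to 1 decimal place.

ΔF = 4.11 W/m²; ΔT = 2.4 K

CO₂: 5.35 × ln(665/390) = 5.35 × ln(1.70513) = 5.35 × 0.53364 = 2.8550 W/m².
CH₄: 0.036 × (√3271 − √692) = 0.036 × (57.1927 − 26.3059) = 0.036 × 30.8868 = 1.1119 W/m².
CFC-12: Δ = 441 − 5 = 436 ppt = 0.436 ppb; ΔF = 0.32 × 0.436 = 0.1395 W/m².
Total ΔF = 2.8550 + 1.1119 + 0.1395 = 4.1064 W/m².
ΔT = λ ΔF = 0.58 × 4.11 = 2.3838 K.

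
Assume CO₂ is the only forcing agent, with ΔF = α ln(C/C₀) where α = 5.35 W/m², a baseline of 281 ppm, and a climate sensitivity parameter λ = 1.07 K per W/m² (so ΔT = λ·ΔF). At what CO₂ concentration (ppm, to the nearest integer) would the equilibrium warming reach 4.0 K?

C ≈ 565 ppm

Required forcing: ΔF = ΔT/λ = 4.0/1.07 = 3.7383 W/m².
Then ln(C/281) = ΔF/5.35 = 3.7383/5.35 = 0.69875.
So C = 281 × e^0.69875 = 281 × 2.01124 = 565.16 ppm.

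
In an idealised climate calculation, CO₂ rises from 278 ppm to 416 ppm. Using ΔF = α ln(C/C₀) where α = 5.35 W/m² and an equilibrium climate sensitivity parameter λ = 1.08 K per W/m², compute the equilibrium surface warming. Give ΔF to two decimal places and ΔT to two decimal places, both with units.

ΔF = 2.16 W/m²; ΔT = 2.33 K

CO₂: 5.35 × ln(416/278) = 5.35 × ln(1.49640) = 5.35 × 0.40306 = 2.1564 W/m².
ΔT = λ ΔF = 1.08 × 2.16 = 2.3328 K.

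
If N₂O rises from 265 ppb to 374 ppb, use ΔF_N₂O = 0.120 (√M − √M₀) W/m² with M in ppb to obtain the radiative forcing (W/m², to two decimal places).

N₂O: 0.120 × (√374 − √265) = 0.120 × (19.3391 − 16.2788) = 0.120 × 3.0603 = 0.3672 W/m².

ΔF = 0.37 W/m²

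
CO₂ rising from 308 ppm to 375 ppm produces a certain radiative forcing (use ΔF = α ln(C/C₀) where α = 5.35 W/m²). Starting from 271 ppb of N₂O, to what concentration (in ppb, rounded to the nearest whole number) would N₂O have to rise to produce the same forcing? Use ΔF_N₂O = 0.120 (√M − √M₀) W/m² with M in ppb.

M ≈ 637 ppb

CO₂ forcing: 5.35 × ln(375/308) = 5.35 × 0.196826 = 1.05302 W/m².
Set 0.120(√M − √271) = 1.05302: √M = 1.05302/0.120 + √271 = 8.7752 + 16.4621 = 25.2373.
M = (25.2373)² = 636.92 ppb.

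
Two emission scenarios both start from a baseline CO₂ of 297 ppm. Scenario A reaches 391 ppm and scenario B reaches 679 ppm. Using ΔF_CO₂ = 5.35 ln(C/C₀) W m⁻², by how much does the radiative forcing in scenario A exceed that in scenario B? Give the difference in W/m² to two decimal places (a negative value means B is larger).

ΔF_A − ΔF_B = -2.95 W/m²

ΔF_A = 5.35 ln(391/297) = 5.35 × 0.27498 = 1.4711 W/m².
ΔF_B = 5.35 ln(679/297) = 5.35 × 0.82689 = 4.4239 W/m².
Difference: 1.4711 − 4.4239 = -2.9528 W/m².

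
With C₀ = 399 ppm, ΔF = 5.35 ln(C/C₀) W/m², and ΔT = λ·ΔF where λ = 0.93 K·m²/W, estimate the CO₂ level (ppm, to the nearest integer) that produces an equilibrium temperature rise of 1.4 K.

C ≈ 529 ppm

Required forcing: ΔF = ΔT/λ = 1.4/0.93 = 1.5054 W/m².
Then ln(C/399) = ΔF/5.35 = 1.5054/5.35 = 0.28138.
So C = 399 × e^0.28138 = 399 × 1.32496 = 528.66 ppm.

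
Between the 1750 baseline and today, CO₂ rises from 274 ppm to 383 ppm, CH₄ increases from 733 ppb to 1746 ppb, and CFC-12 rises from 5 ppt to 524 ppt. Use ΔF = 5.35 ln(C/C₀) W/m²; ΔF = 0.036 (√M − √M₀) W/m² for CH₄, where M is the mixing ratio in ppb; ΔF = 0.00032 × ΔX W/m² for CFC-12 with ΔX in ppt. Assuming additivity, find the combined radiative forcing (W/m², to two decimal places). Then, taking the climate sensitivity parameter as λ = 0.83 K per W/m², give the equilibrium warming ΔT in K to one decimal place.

CO₂: 5.35 × ln(383/274) = 5.35 × ln(1.39781) = 5.35 × 0.33491 = 1.7918 W/m².
CH₄: 0.036 × (√1746 − √733) = 0.036 × (41.7852 − 27.0740) = 0.036 × 14.7112 = 0.5296 W/m².
CFC-12: ΔF = 0.00032 × (524 − 5) = 0.00032 × 519 = 0.1661 W/m².
Total ΔF = 1.7918 + 0.5296 + 0.1661 = 2.4875 W/m².
ΔT = λ ΔF = 0.83 × 2.49 = 2.0667 K.

ΔF = 2.49 W/m²; ΔT = 2.1 K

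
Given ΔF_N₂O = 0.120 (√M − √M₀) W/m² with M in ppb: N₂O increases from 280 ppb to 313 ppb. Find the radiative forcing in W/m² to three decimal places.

ΔF = 0.115 W/m²

N₂O: 0.120 × (√313 − √280) = 0.120 × (17.6918 − 16.7332) = 0.120 × 0.9586 = 0.1150 W/m².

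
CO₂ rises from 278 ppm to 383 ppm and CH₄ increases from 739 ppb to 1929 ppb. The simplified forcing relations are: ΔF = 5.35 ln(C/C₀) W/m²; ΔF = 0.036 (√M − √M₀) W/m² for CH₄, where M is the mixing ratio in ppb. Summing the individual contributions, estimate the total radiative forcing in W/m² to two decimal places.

CO₂: 5.35 × ln(383/278) = 5.35 × ln(1.37770) = 5.35 × 0.32042 = 1.7142 W/m².
CH₄: 0.036 × (√1929 − √739) = 0.036 × (43.9204 − 27.1846) = 0.036 × 16.7358 = 0.6025 W/m².
Total ΔF = 1.7142 + 0.6025 = 2.3167 W/m².

ΔF = 2.32 W/m²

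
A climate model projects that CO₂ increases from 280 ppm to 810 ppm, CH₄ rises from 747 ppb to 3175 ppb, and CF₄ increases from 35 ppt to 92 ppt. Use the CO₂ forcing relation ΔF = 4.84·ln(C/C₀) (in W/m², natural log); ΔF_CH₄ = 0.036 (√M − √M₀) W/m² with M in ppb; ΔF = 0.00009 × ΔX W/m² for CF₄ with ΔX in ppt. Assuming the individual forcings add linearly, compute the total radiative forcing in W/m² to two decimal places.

CO₂: 4.84 × ln(810/280) = 4.84 × ln(2.89286) = 4.84 × 1.06225 = 5.1413 W/m².
CH₄: 0.036 × (√3175 − √747) = 0.036 × (56.3471 − 27.3313) = 0.036 × 29.0158 = 1.0446 W/m².
CF₄: ΔF = 0.00009 × (92 − 35) = 0.00009 × 57 = 0.0051 W/m².
Total ΔF = 5.1413 + 1.0446 + 0.0051 = 6.1910 W/m².

ΔF = 6.19 W/m²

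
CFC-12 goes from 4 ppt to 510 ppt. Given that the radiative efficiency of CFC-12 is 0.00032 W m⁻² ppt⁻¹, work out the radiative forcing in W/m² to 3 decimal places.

CFC-12: ΔF = 0.00032 × (510 − 4) = 0.00032 × 506 = 0.1619 W/m².

ΔF = 0.162 W/m²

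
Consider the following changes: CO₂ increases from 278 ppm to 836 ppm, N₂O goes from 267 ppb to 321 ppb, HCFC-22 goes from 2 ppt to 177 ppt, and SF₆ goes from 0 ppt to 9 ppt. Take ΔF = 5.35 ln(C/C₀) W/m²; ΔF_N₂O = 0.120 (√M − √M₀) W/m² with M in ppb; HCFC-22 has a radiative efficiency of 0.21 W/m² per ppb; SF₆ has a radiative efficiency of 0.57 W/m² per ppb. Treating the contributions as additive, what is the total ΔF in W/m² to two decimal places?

CO₂: 5.35 × ln(836/278) = 5.35 × ln(3.00719) = 5.35 × 1.10101 = 5.8904 W/m².
N₂O: 0.120 × (√321 − √267) = 0.120 × (17.9165 − 16.3401) = 0.120 × 1.5764 = 0.1892 W/m².
HCFC-22: Δ = 177 − 2 = 175 ppt = 0.175 ppb; ΔF = 0.21 × 0.175 = 0.0368 W/m².
SF₆: Δ = 9 − 0 = 9 ppt = 0.009 ppb; ΔF = 0.57 × 0.009 = 0.0051 W/m².
Total ΔF = 5.8904 + 0.1892 + 0.0368 + 0.0051 = 6.1215 W/m².

ΔF = 6.12 W/m²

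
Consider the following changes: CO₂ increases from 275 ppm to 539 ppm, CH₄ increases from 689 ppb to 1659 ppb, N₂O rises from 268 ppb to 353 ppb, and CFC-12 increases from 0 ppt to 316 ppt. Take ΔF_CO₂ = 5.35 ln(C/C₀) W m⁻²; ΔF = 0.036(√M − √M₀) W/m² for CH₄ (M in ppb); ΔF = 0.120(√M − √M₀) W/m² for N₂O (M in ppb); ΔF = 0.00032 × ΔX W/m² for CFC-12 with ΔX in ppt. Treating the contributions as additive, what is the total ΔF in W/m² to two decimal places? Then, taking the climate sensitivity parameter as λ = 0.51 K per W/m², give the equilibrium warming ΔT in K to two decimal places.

ΔF = 4.51 W/m²; ΔT = 2.30 K

CO₂: 5.35 × ln(539/275) = 5.35 × ln(1.96000) = 5.35 × 0.67294 = 3.6002 W/m².
CH₄: 0.036 × (√1659 − √689) = 0.036 × (40.7308 − 26.2488) = 0.036 × 14.4820 = 0.5214 W/m².
N₂O: 0.120 × (√353 − √268) = 0.120 × (18.7883 − 16.3707) = 0.120 × 2.4176 = 0.2901 W/m².
CFC-12: ΔF = 0.00032 × (316 − 0) = 0.00032 × 316 = 0.1011 W/m².
Total ΔF = 3.6002 + 0.5214 + 0.2901 + 0.1011 = 4.5128 W/m².
ΔT = λ ΔF = 0.51 × 4.51 = 2.3001 K.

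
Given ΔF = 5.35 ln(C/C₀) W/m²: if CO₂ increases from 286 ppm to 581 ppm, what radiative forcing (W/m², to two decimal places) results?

ΔF = 3.79 W/m²

CO₂: 5.35 × ln(581/286) = 5.35 × ln(2.03147) = 5.35 × 0.70876 = 3.7919 W/m².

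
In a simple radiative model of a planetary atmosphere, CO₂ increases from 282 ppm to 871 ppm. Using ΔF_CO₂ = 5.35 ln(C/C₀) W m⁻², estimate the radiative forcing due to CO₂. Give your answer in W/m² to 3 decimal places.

CO₂: 5.35 × ln(871/282) = 5.35 × ln(3.08865) = 5.35 × 1.12773 = 6.0334 W/m².

ΔF = 6.033 W/m²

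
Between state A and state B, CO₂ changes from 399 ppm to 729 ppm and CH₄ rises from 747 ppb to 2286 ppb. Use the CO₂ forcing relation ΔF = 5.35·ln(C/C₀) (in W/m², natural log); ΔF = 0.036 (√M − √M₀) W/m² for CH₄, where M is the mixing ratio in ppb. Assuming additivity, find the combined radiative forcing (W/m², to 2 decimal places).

ΔF = 3.96 W/m²

CO₂: 5.35 × ln(729/399) = 5.35 × ln(1.82707) = 5.35 × 0.60271 = 3.2245 W/m².
CH₄: 0.036 × (√2286 − √747) = 0.036 × (47.8121 − 27.3313) = 0.036 × 20.4808 = 0.7373 W/m².
Total ΔF = 3.2245 + 0.7373 = 3.9618 W/m².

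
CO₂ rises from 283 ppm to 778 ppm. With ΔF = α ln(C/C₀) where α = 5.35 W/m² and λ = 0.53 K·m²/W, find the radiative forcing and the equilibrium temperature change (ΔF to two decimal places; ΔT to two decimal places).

CO₂: 5.35 × ln(778/283) = 5.35 × ln(2.74912) = 5.35 × 1.01128 = 5.4103 W/m².
ΔT = λ ΔF = 0.53 × 5.41 = 2.8673 K.

ΔF = 5.41 W/m²; ΔT = 2.87 K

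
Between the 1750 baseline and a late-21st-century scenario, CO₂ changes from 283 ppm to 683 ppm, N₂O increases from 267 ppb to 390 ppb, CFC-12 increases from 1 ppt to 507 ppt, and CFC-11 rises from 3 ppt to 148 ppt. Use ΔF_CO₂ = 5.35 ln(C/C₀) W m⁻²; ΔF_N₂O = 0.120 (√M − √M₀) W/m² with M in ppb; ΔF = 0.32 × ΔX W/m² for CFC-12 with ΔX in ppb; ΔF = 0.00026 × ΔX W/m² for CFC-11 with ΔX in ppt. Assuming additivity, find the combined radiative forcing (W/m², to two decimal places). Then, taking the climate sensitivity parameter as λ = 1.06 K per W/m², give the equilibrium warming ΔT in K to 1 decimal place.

ΔF = 5.32 W/m²; ΔT = 5.6 K

CO₂: 5.35 × ln(683/283) = 5.35 × ln(2.41343) = 5.35 × 0.88105 = 4.7136 W/m².
N₂O: 0.120 × (√390 − √267) = 0.120 × (19.7484 − 16.3401) = 0.120 × 3.4083 = 0.4090 W/m².
CFC-12: Δ = 507 − 1 = 506 ppt = 0.506 ppb; ΔF = 0.32 × 0.506 = 0.1619 W/m².
CFC-11: ΔF = 0.00026 × (148 − 3) = 0.00026 × 145 = 0.0377 W/m².
Total ΔF = 4.7136 + 0.4090 + 0.1619 + 0.0377 = 5.3222 W/m².
ΔT = λ ΔF = 1.06 × 5.32 = 5.6392 K.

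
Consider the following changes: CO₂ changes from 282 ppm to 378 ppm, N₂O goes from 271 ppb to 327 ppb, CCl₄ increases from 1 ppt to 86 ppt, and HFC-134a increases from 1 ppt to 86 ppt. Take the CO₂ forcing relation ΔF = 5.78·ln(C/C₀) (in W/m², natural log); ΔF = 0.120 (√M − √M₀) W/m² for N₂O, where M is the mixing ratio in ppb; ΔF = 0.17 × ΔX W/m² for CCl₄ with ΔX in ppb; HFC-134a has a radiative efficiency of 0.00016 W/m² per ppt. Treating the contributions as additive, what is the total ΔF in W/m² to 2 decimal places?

ΔF = 1.92 W/m²

CO₂: 5.78 × ln(378/282) = 5.78 × ln(1.34043) = 5.78 × 0.29299 = 1.6935 W/m².
N₂O: 0.120 × (√327 − √271) = 0.120 × (18.0831 − 16.4621) = 0.120 × 1.6210 = 0.1945 W/m².
CCl₄: Δ = 86 − 1 = 85 ppt = 0.085 ppb; ΔF = 0.17 × 0.085 = 0.0145 W/m².
HFC-134a: ΔF = 0.00016 × (86 − 1) = 0.00016 × 85 = 0.0136 W/m².
Total ΔF = 1.6935 + 0.1945 + 0.0145 + 0.0136 = 1.9161 W/m².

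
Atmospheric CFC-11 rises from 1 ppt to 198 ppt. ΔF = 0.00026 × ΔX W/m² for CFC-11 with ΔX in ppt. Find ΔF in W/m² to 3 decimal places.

CFC-11: ΔF = 0.00026 × (198 − 1) = 0.00026 × 197 = 0.0512 W/m².

ΔF = 0.051 W/m²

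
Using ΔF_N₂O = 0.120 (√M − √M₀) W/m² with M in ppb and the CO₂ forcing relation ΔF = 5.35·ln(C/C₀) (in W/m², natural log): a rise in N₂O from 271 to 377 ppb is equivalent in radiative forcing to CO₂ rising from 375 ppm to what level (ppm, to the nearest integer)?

C ≈ 401 ppm

N₂O forcing: 0.120 × (√377 − √271) = 0.120 × (19.4165 − 16.4621) = 0.120 × 2.9544 = 0.35453 W/m².
Set 5.35 ln(C/375) = 0.35453: ln(C/375) = 0.35453/5.35 = 0.06627, so C = 375 × e^0.06627 = 375 × 1.06852 = 400.70 ppm.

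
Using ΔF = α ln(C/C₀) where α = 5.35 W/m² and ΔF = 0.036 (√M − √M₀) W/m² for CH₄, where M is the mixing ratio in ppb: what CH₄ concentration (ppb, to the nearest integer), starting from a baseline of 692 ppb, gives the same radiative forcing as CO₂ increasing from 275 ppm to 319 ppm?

CO₂ forcing: 5.35 × ln(319/275) = 5.35 × 0.148420 = 0.79405 W/m².
Set 0.036(√M − √692) = 0.79405: √M = 0.79405/0.036 + √692 = 22.0569 + 26.3059 = 48.3628.
M = (48.3628)² = 2338.96 ppb.

M ≈ 2339 ppb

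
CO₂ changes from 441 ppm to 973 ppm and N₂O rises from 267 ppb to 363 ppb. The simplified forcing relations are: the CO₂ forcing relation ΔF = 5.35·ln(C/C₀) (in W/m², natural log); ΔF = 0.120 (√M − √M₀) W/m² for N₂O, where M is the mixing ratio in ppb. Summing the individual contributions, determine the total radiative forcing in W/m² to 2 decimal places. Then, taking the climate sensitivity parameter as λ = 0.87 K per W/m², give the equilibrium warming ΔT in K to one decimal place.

CO₂: 5.35 × ln(973/441) = 5.35 × ln(2.20635) = 5.35 × 0.79134 = 4.2337 W/m².
N₂O: 0.120 × (√363 − √267) = 0.120 × (19.0526 − 16.3401) = 0.120 × 2.7125 = 0.3255 W/m².
Total ΔF = 4.2337 + 0.3255 = 4.5592 W/m².
ΔT = λ ΔF = 0.87 × 4.56 = 3.9672 K.

ΔF = 4.56 W/m²; ΔT = 4.0 K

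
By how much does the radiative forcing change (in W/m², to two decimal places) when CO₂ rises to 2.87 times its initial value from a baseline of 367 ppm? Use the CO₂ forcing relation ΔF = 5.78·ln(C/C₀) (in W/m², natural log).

ΔF = 6.09 W/m²

ΔF = 5.78 × ln(2.87) = 5.78 × 1.05431 = 6.0939 W/m².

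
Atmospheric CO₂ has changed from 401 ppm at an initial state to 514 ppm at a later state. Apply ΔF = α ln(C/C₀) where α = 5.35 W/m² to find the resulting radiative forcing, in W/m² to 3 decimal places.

CO₂: 5.35 × ln(514/401) = 5.35 × ln(1.28180) = 5.35 × 0.24827 = 1.3282 W/m².

ΔF = 1.328 W/m²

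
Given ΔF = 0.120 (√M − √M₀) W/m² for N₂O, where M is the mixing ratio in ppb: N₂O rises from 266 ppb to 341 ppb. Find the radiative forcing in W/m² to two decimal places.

ΔF = 0.26 W/m²

N₂O: 0.120 × (√341 − √266) = 0.120 × (18.4662 − 16.3095) = 0.120 × 2.1567 = 0.2588 W/m².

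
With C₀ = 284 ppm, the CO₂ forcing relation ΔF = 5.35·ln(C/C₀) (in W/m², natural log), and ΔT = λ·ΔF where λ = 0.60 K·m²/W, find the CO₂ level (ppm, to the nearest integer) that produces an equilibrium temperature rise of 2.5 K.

Required forcing: ΔF = ΔT/λ = 2.5/0.60 = 4.1667 W/m².
Then ln(C/284) = ΔF/5.35 = 4.1667/5.35 = 0.77882.
So C = 284 × e^0.77882 = 284 × 2.17890 = 618.81 ppm.

C ≈ 619 ppm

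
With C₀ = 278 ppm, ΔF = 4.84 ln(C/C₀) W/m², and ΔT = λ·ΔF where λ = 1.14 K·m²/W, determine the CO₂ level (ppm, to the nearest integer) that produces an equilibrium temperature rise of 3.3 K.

Required forcing: ΔF = ΔT/λ = 3.3/1.14 = 2.8947 W/m².
Then ln(C/278) = ΔF/4.84 = 2.8947/4.84 = 0.59808.
So C = 278 × e^0.59808 = 278 × 1.81862 = 505.58 ppm.

C ≈ 506 ppm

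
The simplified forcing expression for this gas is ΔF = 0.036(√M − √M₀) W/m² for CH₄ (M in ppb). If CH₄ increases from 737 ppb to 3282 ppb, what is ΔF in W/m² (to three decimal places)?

ΔF = 1.085 W/m²

CH₄: 0.036 × (√3282 − √737) = 0.036 × (57.2887 − 27.1477) = 0.036 × 30.1410 = 1.0851 W/m².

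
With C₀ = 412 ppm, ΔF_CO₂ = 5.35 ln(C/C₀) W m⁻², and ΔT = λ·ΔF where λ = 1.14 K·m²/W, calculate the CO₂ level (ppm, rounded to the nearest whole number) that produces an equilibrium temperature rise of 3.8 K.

Required forcing: ΔF = ΔT/λ = 3.8/1.14 = 3.3333 W/m².
Then ln(C/412) = ΔF/5.35 = 3.3333/5.35 = 0.62305.
So C = 412 × e^0.62305 = 412 × 1.86461 = 768.22 ppm.

C ≈ 768 ppm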